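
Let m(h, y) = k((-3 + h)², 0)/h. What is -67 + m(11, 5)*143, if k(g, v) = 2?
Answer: -41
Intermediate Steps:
m(h, y) = 2/h
-67 + m(11, 5)*143 = -67 + (2/11)*143 = -67 + 26 = -41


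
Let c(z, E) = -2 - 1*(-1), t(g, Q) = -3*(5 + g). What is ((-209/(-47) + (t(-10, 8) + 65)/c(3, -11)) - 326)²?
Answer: 356190129/2209 ≈ 1.6125e+5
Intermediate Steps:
t(g, Q) = -15 - 3*g
c(z, E) = -1 (c(z, E) = -2 + 1 = -1)
((-209/(-47) + (t(-10, 8) + 65)/c(3, -11)) - 326)² = ((-209/(-47) + ((-15 - 3*(-10)) + 65)/(-1)) - 326)² = ((-209*(-1/47) + ((-15 + 30) + 65)*(-1)) - 326)² = ((209/47 + (15 + 65)*(-1)) - 326)² = ((209/47 + 80*(-1)) - 326)² = ((209/47 - 80) - 326)² = (-3551/47 - 326)² = (-18873/47)² = 356190129/2209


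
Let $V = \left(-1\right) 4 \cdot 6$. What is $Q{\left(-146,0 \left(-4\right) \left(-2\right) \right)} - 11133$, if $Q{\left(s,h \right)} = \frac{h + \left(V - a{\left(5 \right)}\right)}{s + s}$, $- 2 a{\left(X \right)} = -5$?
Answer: $- \frac{6501619}{584} \approx -11133.0$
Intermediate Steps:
$V = -24$ ($V = \left(-4\right) 6 = -24$)
$a{\left(X \right)} = \frac{5}{2}$ ($a{\left(X \right)} = \left(- \frac{1}{2}\right) \left(-5\right) = \frac{5}{2}$)
$Q{\left(s,h \right)} = \frac{- \frac{53}{2} + h}{2 s}$ ($Q{\left(s,h \right)} = \frac{h - \frac{53}{2}}{s + s} = \frac{h - \frac{53}{2}}{2 s} = \left(h - \frac{53}{2}\right) \frac{1}{2 s} = \left(- \frac{53}{2} + h\right) \frac{1}{2 s} = \frac{- \frac{53}{2} + h}{2 s}$)
$Q{\left(-146,0 \left(-4\right) \left(-2\right) \right)} - 11133 = \frac{-53 + 2 \cdot 0 \left(-4\right) \left(-2\right)}{4 \left(-146\right)} - 11133 = \frac{1}{4} \left(- \frac{1}{146}\right) \left(-53 + 2 \cdot 0 \left(-2\right)\right) - 11133 = \frac{1}{4} \left(- \frac{1}{146}\right) \left(-53 + 2 \cdot 0\right) - 11133 = \frac{1}{4} \left(- \frac{1}{146}\right) \left(-53 + 0\right) - 11133 = \frac{1}{4} \left(- \frac{1}{146}\right) \left(-53\right) - 11133 = \frac{53}{584} - 11133 = - \frac{6501619}{584}$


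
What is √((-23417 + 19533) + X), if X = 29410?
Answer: √25526 ≈ 159.77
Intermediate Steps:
√((-23417 + 19533) + X) = √((-23417 + 19533) + 29410) = √(-3884 + 29410) = √25526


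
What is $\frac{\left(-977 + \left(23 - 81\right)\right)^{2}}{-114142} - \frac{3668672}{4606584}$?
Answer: $- \frac{669179688103}{65725588866} \approx -10.181$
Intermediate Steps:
$\frac{\left(-977 + \left(23 - 81\right)\right)^{2}}{-114142} - \frac{3668672}{4606584} = \left(-977 - 58\right)^{2} \left(- \frac{1}{114142}\right) - \frac{458584}{575823} = \left(-1035\right)^{2} \left(- \frac{1}{114142}\right) - \frac{458584}{575823} = 1071225 \left(- \frac{1}{114142}\right) - \frac{458584}{575823} = - \frac{1071225}{114142} - \frac{458584}{575823} = - \frac{669179688103}{65725588866}$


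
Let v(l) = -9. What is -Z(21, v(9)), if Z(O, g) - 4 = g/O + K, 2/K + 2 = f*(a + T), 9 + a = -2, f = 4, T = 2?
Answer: -468/133 ≈ -3.5188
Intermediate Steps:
a = -11 (a = -9 - 2 = -11)
K = -1/19 (K = 2/(-2 + 4*(-11 + 2)) = 2/(-2 + 4*(-9)) = 2/(-2 - 36) = 2/(-38) = 2*(-1/38) = -1/19 ≈ -0.052632)
Z(O, g) = 75/19 + g/O (Z(O, g) = 4 + (g/O - 1/19) = 4 + (-1/19 + g/O) = 75/19 + g/O)
-Z(21, v(9)) = -(75/19 - 9/21) = -(75/19 - 9*1/21) = -(75/19 - 3/7) = -1*468/133 = -468/133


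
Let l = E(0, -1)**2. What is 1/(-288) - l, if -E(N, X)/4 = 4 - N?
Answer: -73729/288 ≈ -256.00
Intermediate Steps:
E(N, X) = -16 + 4*N (E(N, X) = -4*(4 - N) = -16 + 4*N)
l = 256 (l = (-16 + 4*0)**2 = (-16 + 0)**2 = (-16)**2 = 256)
1/(-288) - l = 1/(-288) - 1*256 = -1/288 - 256 = -73729/288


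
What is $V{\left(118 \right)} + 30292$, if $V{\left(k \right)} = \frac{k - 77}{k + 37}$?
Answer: $\frac{4695301}{155} \approx 30292.0$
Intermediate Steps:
$V{\left(k \right)} = \frac{-77 + k}{37 + k}$
$V{\left(118 \right)} + 30292 = \frac{-77 + 118}{37 + 118} + 30292 = \frac{1}{155} \cdot 41 + 30292 = \frac{41}{155} + 30292 = \frac{4695301}{155}$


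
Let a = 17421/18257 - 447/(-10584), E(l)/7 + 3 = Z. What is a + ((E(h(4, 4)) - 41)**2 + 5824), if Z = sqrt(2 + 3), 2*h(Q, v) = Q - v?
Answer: 638567411029/64410696 - 868*sqrt(5) ≈ 7973.1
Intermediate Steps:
h(Q, v) = Q/2 - v/2 (h(Q, v) = (Q - v)/2 = Q/2 - v/2)
Z = sqrt(5) ≈ 2.2361
E(l) = -21 + 7*sqrt(5)
a = 64181581/64410696 (a = 17421*(1/18257) - 447*(-1/10584) = 17421/18257 + 149/3528 = 64181581/64410696 ≈ 0.99644)
a + ((E(h(4, 4)) - 41)**2 + 5824) = 64181581/64410696 + (((-21 + 7*sqrt(5)) - 41)**2 + 5824) = 64181581/64410696 + ((-62 + 7*sqrt(5))**2 + 5824) = 64181581/64410696 + (5824 + (-62 + 7*sqrt(5))**2) = 375192075085/64410696 + (-62 + 7*sqrt(5))**2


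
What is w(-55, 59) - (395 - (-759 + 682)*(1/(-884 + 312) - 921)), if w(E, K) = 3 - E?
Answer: 3670167/52 ≈ 70580.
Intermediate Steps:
w(-55, 59) - (395 - (-759 + 682)*(1/(-884 + 312) - 921)) = (3 - 1*(-55)) - (395 - (-759 + 682)*(1/(-884 + 312) - 921)) = (3 + 55) - (395 - (-77)*(1/(-572) - 921)) = 58 - (395 - (-77)*(-1/572 - 921)) = 58 - (395 - (-77)*(-526813)/572) = 58 - (395 - 1*3687691/52) = 58 - (395 - 3687691/52) = 58 - 1*(-3667151/52) = 58 + 3667151/52 = 3670167/52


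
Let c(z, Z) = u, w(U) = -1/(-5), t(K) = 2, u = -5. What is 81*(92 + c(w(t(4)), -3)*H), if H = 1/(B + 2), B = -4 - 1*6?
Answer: 60021/8 ≈ 7502.6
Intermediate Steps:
w(U) = ⅕ (w(U) = -1*(-⅕) = ⅕)
c(z, Z) = -5
B = -10 (B = -4 - 6 = -10)
H = -⅛ (H = 1/(-10 + 2) = 1/(-8) = -⅛ ≈ -0.12500)
81*(92 + c(w(t(4)), -3)*H) = 81*(92 - 5*(-⅛)) = 81*(92 + 5/8) = 81*(741/8) = 60021/8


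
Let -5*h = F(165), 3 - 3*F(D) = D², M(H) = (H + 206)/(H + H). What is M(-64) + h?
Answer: 580381/320 ≈ 1813.7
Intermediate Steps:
M(H) = (206 + H)/(2*H) (M(H) = (206 + H)/((2*H)) = (206 + H)*(1/(2*H)) = (206 + H)/(2*H))
F(D) = 1 - D²/3
h = 9074/5 (h = -(1 - ⅓*165²)/5 = -(1 - ⅓*27225)/5 = -(1 - 9075)/5 = -⅕*(-9074) = 9074/5 ≈ 1814.8)
M(-64) + h = (½)*(206 - 64)/(-64) + 9074/5 = (½)*(-1/64)*142 + 9074/5 = -71/64 + 9074/5 = 580381/320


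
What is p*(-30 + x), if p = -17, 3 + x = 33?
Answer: 0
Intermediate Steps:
x = 30 (x = -3 + 33 = 30)
p*(-30 + x) = -17*(-30 + 30) = -17*0 = 0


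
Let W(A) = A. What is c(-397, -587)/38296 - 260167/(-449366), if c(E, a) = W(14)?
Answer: 2492411639/4302230084 ≈ 0.57933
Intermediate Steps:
c(E, a) = 14
c(-397, -587)/38296 - 260167/(-449366) = 14/38296 - 260167/(-449366) = 14*(1/38296) - 260167*(-1/449366) = 7/19148 + 260167/449366 = 2492411639/4302230084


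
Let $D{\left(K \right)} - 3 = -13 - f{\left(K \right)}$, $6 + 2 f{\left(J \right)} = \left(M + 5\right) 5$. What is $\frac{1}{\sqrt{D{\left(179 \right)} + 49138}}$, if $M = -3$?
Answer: $\frac{\sqrt{406}}{4466} \approx 0.0045117$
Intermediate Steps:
$f{\left(J \right)} = 2$ ($f{\left(J \right)} = -3 + \frac{\left(-3 + 5\right) 5}{2} = -3 + \frac{2 \cdot 5}{2} = -3 + \frac{1}{2} \cdot 10 = -3 + 5 = 2$)
$D{\left(K \right)} = -12$ ($D{\left(K \right)} = 3 - 15 = -12$)
$\frac{1}{\sqrt{D{\left(179 \right)} + 49138}} = \frac{1}{\sqrt{-12 + 49138}} = \frac{1}{\sqrt{49126}} = \frac{1}{11 \sqrt{406}} = \frac{\sqrt{406}}{4466}$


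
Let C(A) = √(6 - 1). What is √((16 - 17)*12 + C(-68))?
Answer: √(-12 + √5) ≈ 3.1247*I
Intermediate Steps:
C(A) = √5
√((16 - 17)*12 + C(-68)) = √((16 - 17)*12 + √5) = √(-1*12 + √5) = √(-12 + √5)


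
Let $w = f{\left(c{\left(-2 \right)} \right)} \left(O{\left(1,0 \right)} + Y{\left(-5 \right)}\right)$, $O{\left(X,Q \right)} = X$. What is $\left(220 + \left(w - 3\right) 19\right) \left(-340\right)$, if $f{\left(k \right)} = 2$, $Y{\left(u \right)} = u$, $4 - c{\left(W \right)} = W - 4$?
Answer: $-3740$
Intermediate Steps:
$c{\left(W \right)} = 8 - W$ ($c{\left(W \right)} = 4 - \left(W - 4\right) = 4 - \left(-4 + W\right) = 8 - W$)
$w = -8$ ($w = 2 \left(1 - 5\right) = 2 \left(-4\right) = -8$)
$\left(220 + \left(w - 3\right) 19\right) \left(-340\right) = \left(220 + \left(-8 - 3\right) 19\right) \left(-340\right) = \left(220 - 209\right) \left(-340\right) = 11 \left(-340\right) = -3740$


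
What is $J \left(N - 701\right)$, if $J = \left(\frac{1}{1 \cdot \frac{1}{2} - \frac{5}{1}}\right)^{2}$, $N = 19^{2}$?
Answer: $- \frac{1360}{81} \approx -16.79$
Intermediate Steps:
$N = 361$
$J = \frac{4}{81}$ ($J = \left(\frac{1}{1 \cdot \frac{1}{2} - 5}\right)^{2} = \left(\frac{1}{\frac{1}{2} - 5}\right)^{2} = \left(\frac{1}{- \frac{9}{2}}\right)^{2} = \left(- \frac{2}{9}\right)^{2} = \frac{4}{81} \approx 0.049383$)
$J \left(N - 701\right) = \frac{4 \left(361 - 701\right)}{81} = \frac{4}{81} \left(-340\right) = - \frac{1360}{81}$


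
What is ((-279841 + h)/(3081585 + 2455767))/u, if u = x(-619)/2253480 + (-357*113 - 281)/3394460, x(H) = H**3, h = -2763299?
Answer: 108979569396420/20873385965507459 ≈ 0.0052210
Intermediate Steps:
u = -90469463233/859477272 (u = (-619)**3/2253480 + (-357*113 - 281)/3394460 = -237176659*1/2253480 + (-40341 - 281)*(1/3394460) = -237176659/2253480 - 40622*1/3394460 = -237176659/2253480 - 20311/1697230 = -90469463233/859477272 ≈ -105.26)
((-279841 + h)/(3081585 + 2455767))/u = ((-279841 - 2763299)/(3081585 + 2455767))/(-90469463233/859477272) = -3043140/5537352*(-859477272/90469463233) = -3043140*1/5537352*(-859477272/90469463233) = -253595/461446*(-859477272/90469463233) = 108979569396420/20873385965507459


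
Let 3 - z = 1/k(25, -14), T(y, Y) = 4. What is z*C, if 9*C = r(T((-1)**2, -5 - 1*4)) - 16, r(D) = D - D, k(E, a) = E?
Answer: -1184/225 ≈ -5.2622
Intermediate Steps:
r(D) = 0
C = -16/9 (C = (0 - 16)/9 = (1/9)*(-16) = -16/9 ≈ -1.7778)
z = 74/25 (z = 3 - 1/25 = 74/25 ≈ 2.9600)
z*C = (74/25)*(-16/9) = -1184/225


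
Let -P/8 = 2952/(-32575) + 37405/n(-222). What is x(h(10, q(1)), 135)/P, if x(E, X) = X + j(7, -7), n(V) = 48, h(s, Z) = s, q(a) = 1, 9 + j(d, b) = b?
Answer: -3322650/174046597 ≈ -0.019091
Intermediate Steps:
j(d, b) = -9 + b
x(E, X) = -16 + X (x(E, X) = X + (-9 - 7) = X - 16 = -16 + X)
P = -1218326179/195450 (P = -8*(2952/(-32575) + 37405/48) = -8*(2952*(-1/32575) + 37405*(1/48)) = -8*(-2952/32575 + 37405/48) = -8*1218326179/1563600 = -1218326179/195450 ≈ -6233.4)
x(h(10, q(1)), 135)/P = (-16 + 135)/(-1218326179/195450) = 119*(-195450/1218326179) = -3322650/174046597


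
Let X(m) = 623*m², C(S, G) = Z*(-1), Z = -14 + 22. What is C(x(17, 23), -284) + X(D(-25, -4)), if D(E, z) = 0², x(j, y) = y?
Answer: -8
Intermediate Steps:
Z = 8
D(E, z) = 0
C(S, G) = -8 (C(S, G) = 8*(-1) = -8)
C(x(17, 23), -284) + X(D(-25, -4)) = -8 + 623*0² = -8 + 623*0 = -8 + 0 = -8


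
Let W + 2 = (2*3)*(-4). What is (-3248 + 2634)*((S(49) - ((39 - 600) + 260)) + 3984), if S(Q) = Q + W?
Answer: -2645112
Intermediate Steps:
W = -26 (W = -2 + (2*3)*(-4) = -2 + 6*(-4) = -2 - 24 = -26)
S(Q) = -26 + Q (S(Q) = Q - 26 = -26 + Q)
(-3248 + 2634)*((S(49) - ((39 - 600) + 260)) + 3984) = (-3248 + 2634)*(((-26 + 49) - ((39 - 600) + 260)) + 3984) = -614*((23 - (-561 + 260)) + 3984) = -614*((23 - 1*(-301)) + 3984) = -614*((23 + 301) + 3984) = -614*(324 + 3984) = -614*4308 = -2645112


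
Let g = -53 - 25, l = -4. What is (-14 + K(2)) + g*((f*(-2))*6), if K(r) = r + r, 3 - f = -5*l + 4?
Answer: -19666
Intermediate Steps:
f = -21 (f = 3 - (-5*(-4) + 4) = 3 - (20 + 4) = 3 - 1*24 = 3 - 24 = -21)
K(r) = 2*r
g = -78
(-14 + K(2)) + g*((f*(-2))*6) = (-14 + 2*2) - 78*(-21*(-2))*6 = (-14 + 4) - 3276*6 = -10 - 78*252 = -10 - 19656 = -19666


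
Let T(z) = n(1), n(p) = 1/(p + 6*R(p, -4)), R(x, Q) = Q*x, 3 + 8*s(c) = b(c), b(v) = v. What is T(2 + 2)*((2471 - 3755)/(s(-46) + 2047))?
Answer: 10272/375521 ≈ 0.027354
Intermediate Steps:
s(c) = -3/8 + c/8
n(p) = -1/(23*p) (n(p) = 1/(p + 6*(-4*p)) = 1/(p - 24*p) = 1/(-23*p) = -1/(23*p))
T(z) = -1/23 (T(z) = -1/23/1 = -1/23*1 = -1/23)
T(2 + 2)*((2471 - 3755)/(s(-46) + 2047)) = -(2471 - 3755)/(23*((-3/8 + (⅛)*(-46)) + 2047)) = -(-1284)/(23*((-3/8 - 23/4) + 2047)) = -(-1284)/(23*(-49/8 + 2047)) = -(-1284)/(23*16327/8) = -(-1284)*8/(23*16327) = -1/23*(-10272/16327) = 10272/375521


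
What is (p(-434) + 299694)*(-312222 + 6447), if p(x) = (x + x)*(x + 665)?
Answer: -30328599150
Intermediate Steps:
p(x) = 2*x*(665 + x) (p(x) = (2*x)*(665 + x) = 2*x*(665 + x))
(p(-434) + 299694)*(-312222 + 6447) = (2*(-434)*(665 - 434) + 299694)*(-312222 + 6447) = (2*(-434)*231 + 299694)*(-305775) = (-200508 + 299694)*(-305775) = 99186*(-305775) = -30328599150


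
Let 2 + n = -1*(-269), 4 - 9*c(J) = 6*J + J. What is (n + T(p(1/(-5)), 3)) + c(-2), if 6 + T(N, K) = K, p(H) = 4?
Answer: 266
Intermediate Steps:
T(N, K) = -6 + K
c(J) = 4/9 - 7*J/9 (c(J) = 4/9 - (6*J + J)/9 = 4/9 - 7*J/9)
n = 267 (n = -2 - 1*(-269) = -2 + 269 = 267)
(n + T(p(1/(-5)), 3)) + c(-2) = (267 + (-6 + 3)) + (4/9 - 7/9*(-2)) = (267 - 3) + (4/9 + 14/9) = 264 + 2 = 266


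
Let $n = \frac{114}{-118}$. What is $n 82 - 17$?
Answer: $- \frac{5677}{59} \approx -96.22$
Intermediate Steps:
$n = - \frac{57}{59}$ ($n = 114 \left(- \frac{1}{118}\right) = - \frac{57}{59} \approx -0.9661$)
$n 82 - 17 = \left(- \frac{57}{59}\right) 82 - 17 = - \frac{4674}{59} - 17 = - \frac{5677}{59}$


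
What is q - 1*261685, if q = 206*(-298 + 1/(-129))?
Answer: -41676623/129 ≈ -3.2307e+5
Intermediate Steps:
q = -7919258/129 (q = 206*(-298 - 1/129) = 206*(-38443/129) = -7919258/129 ≈ -61390.)
q - 1*261685 = -7919258/129 - 1*261685 = -7919258/129 - 261685 = -41676623/129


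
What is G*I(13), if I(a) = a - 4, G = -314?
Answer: -2826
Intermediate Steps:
I(a) = -4 + a
G*I(13) = -314*(-4 + 13) = -314*9 = -2826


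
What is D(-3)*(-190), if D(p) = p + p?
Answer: 1140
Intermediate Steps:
D(p) = 2*p
D(-3)*(-190) = (2*(-3))*(-190) = -6*(-190) = 1140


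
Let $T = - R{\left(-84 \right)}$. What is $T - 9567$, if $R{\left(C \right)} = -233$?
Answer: $-9334$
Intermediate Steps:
$T = 233$ ($T = \left(-1\right) \left(-233\right) = 233$)
$T - 9567 = 233 - 9567 = -9334$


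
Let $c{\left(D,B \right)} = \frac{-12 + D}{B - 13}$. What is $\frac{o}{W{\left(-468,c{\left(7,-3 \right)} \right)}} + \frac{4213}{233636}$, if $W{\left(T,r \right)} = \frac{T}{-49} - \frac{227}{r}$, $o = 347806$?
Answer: $- \frac{216390877393}{446011124} \approx -485.17$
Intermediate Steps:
$c{\left(D,B \right)} = \frac{-12 + D}{-13 + B}$
$W{\left(T,r \right)} = - \frac{227}{r} - \frac{T}{49}$ ($W{\left(T,r \right)} = T \left(- \frac{1}{49}\right) - \frac{227}{r} = - \frac{T}{49} - \frac{227}{r} = - \frac{227}{r} - \frac{T}{49}$)
$\frac{o}{W{\left(-468,c{\left(7,-3 \right)} \right)}} + \frac{4213}{233636} = \frac{347806}{- \frac{227}{\frac{1}{-13 - 3} \left(-12 + 7\right)} - - \frac{468}{49}} + \frac{4213}{233636} = \frac{347806}{- \frac{227}{\frac{1}{-16} \left(-5\right)} + \frac{468}{49}} + 4213 \cdot \frac{1}{233636} = \frac{347806}{- \frac{227}{\left(- \frac{1}{16}\right) \left(-5\right)} + \frac{468}{49}} + \frac{4213}{233636} = \frac{347806}{- \frac{227}{\frac{5}{16}} + \frac{468}{49}} + \frac{4213}{233636} = \frac{347806}{\left(-227\right) \frac{16}{5} + \frac{468}{49}} + \frac{4213}{233636} = \frac{347806}{- \frac{3632}{5} + \frac{468}{49}} + \frac{4213}{233636} = \frac{347806}{- \frac{175628}{245}} + \frac{4213}{233636} = 347806 \left(- \frac{245}{175628}\right) + \frac{4213}{233636} = - \frac{1852445}{3818} + \frac{4213}{233636} = - \frac{216390877393}{446011124}$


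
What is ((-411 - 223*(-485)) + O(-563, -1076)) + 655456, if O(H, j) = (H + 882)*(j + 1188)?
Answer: 798928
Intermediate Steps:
O(H, j) = (882 + H)*(1188 + j)
((-411 - 223*(-485)) + O(-563, -1076)) + 655456 = ((-411 - 223*(-485)) + (1047816 + 882*(-1076) + 1188*(-563) - 563*(-1076))) + 655456 = ((-411 + 108155) + (1047816 - 949032 - 668844 + 605788)) + 655456 = (107744 + 35728) + 655456 = 143472 + 655456 = 798928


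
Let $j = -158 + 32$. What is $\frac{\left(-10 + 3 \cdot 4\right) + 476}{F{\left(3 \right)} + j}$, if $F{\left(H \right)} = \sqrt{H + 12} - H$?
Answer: $- \frac{10277}{2771} - \frac{239 \sqrt{15}}{8313} \approx -3.8201$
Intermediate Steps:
$j = -126$
$F{\left(H \right)} = \sqrt{12 + H} - H$
$\frac{\left(-10 + 3 \cdot 4\right) + 476}{F{\left(3 \right)} + j} = \frac{\left(-10 + 3 \cdot 4\right) + 476}{\left(\sqrt{12 + 3} - 3\right) - 126} = \frac{\left(-10 + 12\right) + 476}{\left(\sqrt{15} - 3\right) - 126} = \frac{2 + 476}{\left(-3 + \sqrt{15}\right) - 126} = \frac{478}{-129 + \sqrt{15}}$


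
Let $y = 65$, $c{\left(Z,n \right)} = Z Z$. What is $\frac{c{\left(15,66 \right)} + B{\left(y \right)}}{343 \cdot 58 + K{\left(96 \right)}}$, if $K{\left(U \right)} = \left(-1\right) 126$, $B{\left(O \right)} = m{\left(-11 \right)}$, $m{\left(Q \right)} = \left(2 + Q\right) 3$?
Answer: $\frac{99}{9884} \approx 0.010016$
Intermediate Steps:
$m{\left(Q \right)} = 6 + 3 Q$
$c{\left(Z,n \right)} = Z^{2}$
$B{\left(O \right)} = -27$ ($B{\left(O \right)} = 6 + 3 \left(-11\right) = 6 - 33 = -27$)
$K{\left(U \right)} = -126$
$\frac{c{\left(15,66 \right)} + B{\left(y \right)}}{343 \cdot 58 + K{\left(96 \right)}} = \frac{15^{2} - 27}{343 \cdot 58 - 126} = \frac{225 - 27}{19894 - 126} = \frac{198}{19768} = 198 \cdot \frac{1}{19768} = \frac{99}{9884}$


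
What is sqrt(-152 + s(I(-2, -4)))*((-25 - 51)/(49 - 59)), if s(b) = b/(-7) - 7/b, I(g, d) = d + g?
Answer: 19*I*sqrt(264558)/105 ≈ 93.073*I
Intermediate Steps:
s(b) = -7/b - b/7 (s(b) = b*(-1/7) - 7/b = -b/7 - 7/b = -7/b - b/7)
sqrt(-152 + s(I(-2, -4)))*((-25 - 51)/(49 - 59)) = sqrt(-152 + (-7/(-4 - 2) - (-4 - 2)/7))*((-25 - 51)/(49 - 59)) = sqrt(-152 + (-7/(-6) - 1/7*(-6)))*(-76/(-10)) = sqrt(-152 + (-7*(-1/6) + 6/7))*(-76*(-1/10)) = sqrt(-152 + (7/6 + 6/7))*(38/5) = sqrt(-152 + 85/42)*(38/5) = sqrt(-6299/42)*(38/5) = (I*sqrt(264558)/42)*(38/5) = 19*I*sqrt(264558)/105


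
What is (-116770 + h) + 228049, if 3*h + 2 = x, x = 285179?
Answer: 206338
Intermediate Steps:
h = 95059 (h = -2/3 + (1/3)*285179 = -2/3 + 285179/3 = 95059)
(-116770 + h) + 228049 = (-116770 + 95059) + 228049 = -21711 + 228049 = 206338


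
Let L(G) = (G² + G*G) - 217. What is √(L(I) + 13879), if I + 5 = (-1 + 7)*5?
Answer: 8*√233 ≈ 122.11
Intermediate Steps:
I = 25 (I = -5 + (-1 + 7)*5 = -5 + 6*5 = -5 + 30 = 25)
L(G) = -217 + 2*G² (L(G) = (G² + G²) - 217 = 2*G² - 217 = -217 + 2*G²)
√(L(I) + 13879) = √((-217 + 2*25²) + 13879) = √((-217 + 2*625) + 13879) = √((-217 + 1250) + 13879) = √(1033 + 13879) = √14912 = 8*√233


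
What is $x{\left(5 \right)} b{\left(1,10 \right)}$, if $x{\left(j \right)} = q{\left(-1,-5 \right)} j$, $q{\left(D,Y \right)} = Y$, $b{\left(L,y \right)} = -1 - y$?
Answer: $275$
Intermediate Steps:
$x{\left(j \right)} = - 5 j$
$x{\left(5 \right)} b{\left(1,10 \right)} = \left(-5\right) 5 \left(-1 - 10\right) = - 25 \left(-1 - 10\right) = \left(-25\right) \left(-11\right) = 275$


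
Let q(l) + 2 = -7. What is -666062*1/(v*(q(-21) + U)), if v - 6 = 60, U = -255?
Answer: 333031/8712 ≈ 38.227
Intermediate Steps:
q(l) = -9 (q(l) = -2 - 7 = -9)
v = 66 (v = 6 + 60 = 66)
-666062*1/(v*(q(-21) + U)) = -666062*1/(66*(-9 - 255)) = -666062/(66*(-264)) = -666062/(-17424) = -666062*(-1/17424) = 333031/8712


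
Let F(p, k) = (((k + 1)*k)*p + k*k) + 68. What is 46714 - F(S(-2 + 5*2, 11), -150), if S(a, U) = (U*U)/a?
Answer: -1255591/4 ≈ -3.1390e+5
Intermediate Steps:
S(a, U) = U²/a
F(p, k) = 68 + k² + k*p*(1 + k) (F(p, k) = (((1 + k)*k)*p + k²) + 68 = ((k*(1 + k))*p + k²) + 68 = (k*p*(1 + k) + k²) + 68 = (k² + k*p*(1 + k)) + 68 = 68 + k² + k*p*(1 + k))
46714 - F(S(-2 + 5*2, 11), -150) = 46714 - (68 + (-150)² - 150*11²/(-2 + 5*2) + (11²/(-2 + 5*2))*(-150)²) = 46714 - (68 + 22500 - 18150/(-2 + 10) + (121/(-2 + 10))*22500) = 46714 - (68 + 22500 - 18150/8 + (121/8)*22500) = 46714 - (68 + 22500 - 18150/8 + (121*(⅛))*22500) = 46714 - (68 + 22500 - 150*121/8 + (121/8)*22500) = 46714 - (68 + 22500 - 9075/4 + 680625/2) = 46714 - 1*1442447/4 = 46714 - 1442447/4 = -1255591/4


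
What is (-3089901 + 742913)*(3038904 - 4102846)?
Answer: 2497059106696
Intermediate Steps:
(-3089901 + 742913)*(3038904 - 4102846) = -2346988*(-1063942) = 2497059106696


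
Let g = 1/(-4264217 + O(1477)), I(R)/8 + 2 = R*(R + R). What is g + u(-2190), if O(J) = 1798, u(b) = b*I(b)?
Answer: -716322141961974241/4262419 ≈ -1.6806e+11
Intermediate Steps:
I(R) = -16 + 16*R² (I(R) = -16 + 8*(R*(R + R)) = -16 + 8*(R*(2*R)) = -16 + 8*(2*R²) = -16 + 16*R²)
u(b) = b*(-16 + 16*b²)
g = -1/4262419 (g = 1/(-4264217 + 1798) = 1/(-4262419) = -1/4262419 ≈ -2.3461e-7)
g + u(-2190) = -1/4262419 + 16*(-2190)*(-1 + (-2190)²) = -1/4262419 + 16*(-2190)*(-1 + 4796100) = -1/4262419 + 16*(-2190)*4796099 = -1/4262419 - 168055308960 = -716322141961974241/4262419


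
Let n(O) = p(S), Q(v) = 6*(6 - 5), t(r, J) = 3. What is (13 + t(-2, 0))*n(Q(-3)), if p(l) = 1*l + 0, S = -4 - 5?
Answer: -144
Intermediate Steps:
S = -9
Q(v) = 6 (Q(v) = 6*1 = 6)
p(l) = l (p(l) = l + 0 = l)
n(O) = -9
(13 + t(-2, 0))*n(Q(-3)) = (13 + 3)*(-9) = 16*(-9) = -144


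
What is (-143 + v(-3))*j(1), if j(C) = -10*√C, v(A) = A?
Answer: 1460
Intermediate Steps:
(-143 + v(-3))*j(1) = (-143 - 3)*(-10*√1) = -(-1460) = -146*(-10) = 1460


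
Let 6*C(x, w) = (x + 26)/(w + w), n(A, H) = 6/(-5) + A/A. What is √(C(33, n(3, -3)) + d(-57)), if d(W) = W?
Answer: I*√2937/6 ≈ 9.0323*I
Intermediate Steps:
n(A, H) = -⅕ (n(A, H) = 6*(-⅕) + 1 = -6/5 + 1 = -⅕)
C(x, w) = (26 + x)/(12*w) (C(x, w) = ((x + 26)/(w + w))/6 = ((26 + x)/((2*w)))/6 = ((26 + x)*(1/(2*w)))/6 = ((26 + x)/(2*w))/6 = (26 + x)/(12*w))
√(C(33, n(3, -3)) + d(-57)) = √((26 + 33)/(12*(-⅕)) - 57) = √((1/12)*(-5)*59 - 57) = √(-295/12 - 57) = √(-979/12) = I*√2937/6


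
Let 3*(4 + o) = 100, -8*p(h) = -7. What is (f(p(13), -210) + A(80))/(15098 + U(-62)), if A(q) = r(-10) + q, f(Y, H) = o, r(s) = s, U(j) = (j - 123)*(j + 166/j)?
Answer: 9238/2516889 ≈ 0.0036704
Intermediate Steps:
U(j) = (-123 + j)*(j + 166/j)
p(h) = 7/8 (p(h) = -⅛*(-7) = 7/8)
o = 88/3 (o = -4 + (⅓)*100 = -4 + 100/3 = 88/3 ≈ 29.333)
f(Y, H) = 88/3
A(q) = -10 + q
(f(p(13), -210) + A(80))/(15098 + U(-62)) = (88/3 + (-10 + 80))/(15098 + (166 + (-62)² - 20418/(-62) - 123*(-62))) = (88/3 + 70)/(15098 + (166 + 3844 - 20418*(-1/62) + 7626)) = 298/(3*(15098 + (166 + 3844 + 10209/31 + 7626))) = 298/(3*(15098 + 370925/31)) = 298/(3*(838963/31)) = (298/3)*(31/838963) = 9238/2516889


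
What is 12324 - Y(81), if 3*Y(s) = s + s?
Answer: 12270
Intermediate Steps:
Y(s) = 2*s/3 (Y(s) = (s + s)/3 = (2*s)/3 = 2*s/3)
12324 - Y(81) = 12324 - 2*81/3 = 12324 - 1*54 = 12324 - 54 = 12270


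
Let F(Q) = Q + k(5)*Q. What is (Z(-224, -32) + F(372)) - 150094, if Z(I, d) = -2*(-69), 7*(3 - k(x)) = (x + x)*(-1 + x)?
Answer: -1054156/7 ≈ -1.5059e+5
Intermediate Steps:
k(x) = 3 - 2*x*(-1 + x)/7 (k(x) = 3 - (x + x)*(-1 + x)/7 = 3 - 2*x*(-1 + x)/7)
F(Q) = -12*Q/7 (F(Q) = Q + (3 - 2/7*5² + (2/7)*5)*Q = Q + (3 - 2/7*25 + 10/7)*Q = Q + (3 - 50/7 + 10/7)*Q = Q - 19*Q/7 = -12*Q/7)
Z(I, d) = 138
(Z(-224, -32) + F(372)) - 150094 = (138 - 12/7*372) - 150094 = (138 - 4464/7) - 150094 = -3498/7 - 150094 = -1054156/7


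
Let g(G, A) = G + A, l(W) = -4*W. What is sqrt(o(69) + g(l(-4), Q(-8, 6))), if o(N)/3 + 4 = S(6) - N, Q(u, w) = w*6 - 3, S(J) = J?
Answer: 2*I*sqrt(38) ≈ 12.329*I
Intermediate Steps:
Q(u, w) = -3 + 6*w (Q(u, w) = 6*w - 3 = -3 + 6*w)
o(N) = 6 - 3*N (o(N) = -12 + 3*(6 - N) = -12 + (18 - 3*N) = 6 - 3*N)
g(G, A) = A + G
sqrt(o(69) + g(l(-4), Q(-8, 6))) = sqrt((6 - 3*69) + ((-3 + 6*6) - 4*(-4))) = sqrt((6 - 207) + ((-3 + 36) + 16)) = sqrt(-201 + (33 + 16)) = sqrt(-201 + 49) = sqrt(-152) = 2*I*sqrt(38)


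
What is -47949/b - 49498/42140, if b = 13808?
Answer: -676009811/145467280 ≈ -4.6472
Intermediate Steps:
-47949/b - 49498/42140 = -47949/13808 - 49498/42140 = -47949*1/13808 - 49498*1/42140 = -47949/13808 - 24749/21070 = -676009811/145467280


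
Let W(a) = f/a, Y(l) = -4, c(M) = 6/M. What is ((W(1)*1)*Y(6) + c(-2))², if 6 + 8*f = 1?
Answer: ¼ ≈ 0.25000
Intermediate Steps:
f = -5/8 (f = -¾ + (⅛)*1 = -¾ + ⅛ = -5/8 ≈ -0.62500)
W(a) = -5/(8*a)
((W(1)*1)*Y(6) + c(-2))² = ((-5/8/1*1)*(-4) + 6/(-2))² = ((-5/8*1*1)*(-4) + 6*(-½))² = (-5/8*1*(-4) - 3)² = (-5/8*(-4) - 3)² = (5/2 - 3)² = (-½)² = ¼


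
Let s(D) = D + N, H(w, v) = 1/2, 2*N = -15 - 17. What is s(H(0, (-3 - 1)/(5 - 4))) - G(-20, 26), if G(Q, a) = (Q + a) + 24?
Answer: -91/2 ≈ -45.500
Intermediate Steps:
G(Q, a) = 24 + Q + a
N = -16 (N = (-15 - 17)/2 = (1/2)*(-32) = -16)
H(w, v) = 1/2
s(D) = -16 + D (s(D) = D - 16 = -16 + D)
s(H(0, (-3 - 1)/(5 - 4))) - G(-20, 26) = (-16 + 1/2) - (24 - 20 + 26) = -31/2 - 1*30 = -31/2 - 30 = -91/2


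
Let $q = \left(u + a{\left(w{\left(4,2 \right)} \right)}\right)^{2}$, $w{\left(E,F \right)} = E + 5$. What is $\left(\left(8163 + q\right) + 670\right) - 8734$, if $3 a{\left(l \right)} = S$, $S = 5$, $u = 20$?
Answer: $\frac{5116}{9} \approx 568.44$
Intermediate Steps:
$w{\left(E,F \right)} = 5 + E$
$a{\left(l \right)} = \frac{5}{3}$ ($a{\left(l \right)} = \frac{1}{3} \cdot 5 = \frac{5}{3}$)
$q = \frac{4225}{9}$ ($q = \left(20 + \frac{5}{3}\right)^{2} = \left(\frac{65}{3}\right)^{2} = \frac{4225}{9} \approx 469.44$)
$\left(\left(8163 + q\right) + 670\right) - 8734 = \left(\left(8163 + \frac{4225}{9}\right) + 670\right) - 8734 = \left(\frac{77692}{9} + 670\right) - 8734 = \frac{83722}{9} - 8734 = \frac{5116}{9}$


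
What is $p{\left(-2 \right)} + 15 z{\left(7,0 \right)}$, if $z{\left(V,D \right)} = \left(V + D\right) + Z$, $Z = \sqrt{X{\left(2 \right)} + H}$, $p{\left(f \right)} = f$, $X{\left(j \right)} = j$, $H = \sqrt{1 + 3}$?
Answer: $133$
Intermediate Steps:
$H = 2$ ($H = \sqrt{4} = 2$)
$Z = 2$ ($Z = \sqrt{2 + 2} = \sqrt{4} = 2$)
$z{\left(V,D \right)} = 2 + D + V$ ($z{\left(V,D \right)} = \left(V + D\right) + 2 = \left(D + V\right) + 2 = 2 + D + V$)
$p{\left(-2 \right)} + 15 z{\left(7,0 \right)} = -2 + 15 \left(2 + 0 + 7\right) = -2 + 15 \cdot 9 = -2 + 135 = 133$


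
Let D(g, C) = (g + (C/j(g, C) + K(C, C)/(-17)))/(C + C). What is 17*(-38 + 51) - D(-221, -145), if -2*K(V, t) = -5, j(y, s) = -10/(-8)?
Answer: 2167597/9860 ≈ 219.84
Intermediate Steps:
j(y, s) = 5/4 (j(y, s) = -10*(-⅛) = 5/4)
K(V, t) = 5/2 (K(V, t) = -½*(-5) = 5/2)
D(g, C) = (-5/34 + g + 4*C/5)/(2*C) (D(g, C) = (g + (C/(5/4) + (5/2)/(-17)))/(C + C) = (g + (C*(⅘) + (5/2)*(-1/17)))/((2*C)) = (g + (4*C/5 - 5/34))*(1/(2*C)) = (g + (-5/34 + 4*C/5))*(1/(2*C)) = (-5/34 + g + 4*C/5)*(1/(2*C)) = (-5/34 + g + 4*C/5)/(2*C))
17*(-38 + 51) - D(-221, -145) = 17*(-38 + 51) - (-25 + 136*(-145) + 170*(-221))/(340*(-145)) = 17*13 - (-1)*(-25 - 19720 - 37570)/(340*145) = 221 - (-1)*(-57315)/(340*145) = 221 - 1*11463/9860 = 221 - 11463/9860 = 2167597/9860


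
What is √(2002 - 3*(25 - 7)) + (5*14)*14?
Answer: 980 + 2*√487 ≈ 1024.1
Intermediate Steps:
√(2002 - 3*(25 - 7)) + (5*14)*14 = √(2002 - 3*18) + 70*14 = √(2002 - 54) + 980 = √1948 + 980 = 2*√487 + 980 = 980 + 2*√487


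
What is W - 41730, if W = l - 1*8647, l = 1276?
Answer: -49101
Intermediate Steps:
W = -7371 (W = 1276 - 1*8647 = 1276 - 8647 = -7371)
W - 41730 = -7371 - 41730 = -49101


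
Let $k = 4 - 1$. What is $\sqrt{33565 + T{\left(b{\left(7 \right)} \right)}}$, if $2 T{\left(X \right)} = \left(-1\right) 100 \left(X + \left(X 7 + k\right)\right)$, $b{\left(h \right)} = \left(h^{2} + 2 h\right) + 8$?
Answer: $\sqrt{5015} \approx 70.817$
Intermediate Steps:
$k = 3$
$b{\left(h \right)} = 8 + h^{2} + 2 h$
$T{\left(X \right)} = -150 - 400 X$ ($T{\left(X \right)} = \frac{\left(-1\right) 100 \left(X + \left(X 7 + 3\right)\right)}{2} = \frac{\left(-100\right) \left(X + \left(7 X + 3\right)\right)}{2} = \frac{\left(-100\right) \left(X + \left(3 + 7 X\right)\right)}{2} = \frac{\left(-100\right) \left(3 + 8 X\right)}{2} = \frac{-300 - 800 X}{2} = -150 - 400 X$)
$\sqrt{33565 + T{\left(b{\left(7 \right)} \right)}} = \sqrt{33565 - \left(150 + 400 \left(8 + 7^{2} + 2 \cdot 7\right)\right)} = \sqrt{33565 - \left(150 + 400 \left(8 + 49 + 14\right)\right)} = \sqrt{33565 - 28550} = \sqrt{5015}$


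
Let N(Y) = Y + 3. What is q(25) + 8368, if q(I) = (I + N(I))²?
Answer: 11177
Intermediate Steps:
N(Y) = 3 + Y
q(I) = (3 + 2*I)² (q(I) = (I + (3 + I))² = (3 + 2*I)²)
q(25) + 8368 = (3 + 2*25)² + 8368 = (3 + 50)² + 8368 = 53² + 8368 = 2809 + 8368 = 11177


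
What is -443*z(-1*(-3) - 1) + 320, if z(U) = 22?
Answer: -9426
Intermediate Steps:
-443*z(-1*(-3) - 1) + 320 = -443*22 + 320 = -9746 + 320 = -9426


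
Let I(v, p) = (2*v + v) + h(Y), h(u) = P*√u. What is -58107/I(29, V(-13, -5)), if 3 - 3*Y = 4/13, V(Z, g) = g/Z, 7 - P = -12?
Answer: -197157051/282556 + 1104033*√1365/282556 ≈ -553.40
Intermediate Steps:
P = 19 (P = 7 - 1*(-12) = 7 + 12 = 19)
Y = 35/39 (Y = 1 - 4/(3*13) = 1 - ⅓*4/13 = 1 - 4/39 = 35/39 ≈ 0.89744)
h(u) = 19*√u
I(v, p) = 3*v + 19*√1365/39 (I(v, p) = (2*v + v) + 19*√(35/39) = 3*v + 19*(√1365/39) = 3*v + 19*√1365/39)
-58107/I(29, V(-13, -5)) = -58107/(3*29 + 19*√1365/39) = -58107/(87 + 19*√1365/39)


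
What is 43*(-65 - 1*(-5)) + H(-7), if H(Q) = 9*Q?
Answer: -2643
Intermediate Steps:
43*(-65 - 1*(-5)) + H(-7) = 43*(-65 - 1*(-5)) + 9*(-7) = 43*(-65 + 5) - 63 = 43*(-60) - 63 = -2580 - 63 = -2643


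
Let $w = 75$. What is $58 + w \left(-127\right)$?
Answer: $-9467$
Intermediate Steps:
$58 + w \left(-127\right) = 58 + 75 \left(-127\right) = 58 - 9525 = -9467$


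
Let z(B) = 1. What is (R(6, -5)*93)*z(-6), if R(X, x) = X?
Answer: 558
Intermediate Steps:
(R(6, -5)*93)*z(-6) = (6*93)*1 = 558*1 = 558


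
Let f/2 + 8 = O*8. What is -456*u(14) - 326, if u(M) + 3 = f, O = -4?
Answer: 37522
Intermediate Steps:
f = -80 (f = -16 + 2*(-4*8) = -16 + 2*(-32) = -16 - 64 = -80)
u(M) = -83 (u(M) = -3 - 80 = -83)
-456*u(14) - 326 = -456*(-83) - 326 = 37848 - 326 = 37522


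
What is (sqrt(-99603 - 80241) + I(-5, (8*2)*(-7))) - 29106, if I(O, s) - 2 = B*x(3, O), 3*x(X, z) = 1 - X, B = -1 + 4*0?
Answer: -87310/3 + 2*I*sqrt(44961) ≈ -29103.0 + 424.08*I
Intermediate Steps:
B = -1 (B = -1 + 0 = -1)
x(X, z) = 1/3 - X/3 (x(X, z) = (1 - X)/3 = 1/3 - X/3)
I(O, s) = 8/3 (I(O, s) = 2 - (1/3 - 1/3*3) = 2 - (1/3 - 1) = 2 - 1*(-2/3) = 2 + 2/3 = 8/3)
(sqrt(-99603 - 80241) + I(-5, (8*2)*(-7))) - 29106 = (sqrt(-99603 - 80241) + 8/3) - 29106 = (sqrt(-179844) + 8/3) - 29106 = (2*I*sqrt(44961) + 8/3) - 29106 = (8/3 + 2*I*sqrt(44961)) - 29106 = -87310/3 + 2*I*sqrt(44961)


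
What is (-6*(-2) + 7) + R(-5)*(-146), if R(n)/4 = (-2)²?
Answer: -2317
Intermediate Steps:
R(n) = 16 (R(n) = 4*(-2)² = 4*4 = 16)
(-6*(-2) + 7) + R(-5)*(-146) = (-6*(-2) + 7) + 16*(-146) = (12 + 7) - 2336 = 19 - 2336 = -2317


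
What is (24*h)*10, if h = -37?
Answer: -8880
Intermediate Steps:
(24*h)*10 = (24*(-37))*10 = -888*10 = -8880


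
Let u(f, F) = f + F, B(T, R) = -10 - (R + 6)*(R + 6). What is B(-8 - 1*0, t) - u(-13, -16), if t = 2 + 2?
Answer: -81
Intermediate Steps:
t = 4
B(T, R) = -10 - (6 + R)**2 (B(T, R) = -10 - (6 + R)*(6 + R) = -10 - (6 + R)**2)
u(f, F) = F + f
B(-8 - 1*0, t) - u(-13, -16) = (-10 - (6 + 4)**2) - (-16 - 13) = (-10 - 1*10**2) - 1*(-29) = (-10 - 1*100) + 29 = (-10 - 100) + 29 = -110 + 29 = -81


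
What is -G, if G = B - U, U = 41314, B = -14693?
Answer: 56007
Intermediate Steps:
G = -56007 (G = -14693 - 1*41314 = -14693 - 41314 = -56007)
-G = -1*(-56007) = 56007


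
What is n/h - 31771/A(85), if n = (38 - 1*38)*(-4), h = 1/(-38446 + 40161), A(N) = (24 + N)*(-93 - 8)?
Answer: 31771/11009 ≈ 2.8859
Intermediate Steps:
A(N) = -2424 - 101*N (A(N) = (24 + N)*(-101) = -2424 - 101*N)
h = 1/1715 ≈ 0.00058309
n = 0 (n = (38 - 38)*(-4) = 0*(-4) = 0)
n/h - 31771/A(85) = 0/(1/1715) - 31771/(-2424 - 101*85) = 0*1715 - 31771/(-2424 - 8585) = 0 - 31771/(-11009) = 0 - 31771*(-1/11009) = 0 + 31771/11009 = 31771/11009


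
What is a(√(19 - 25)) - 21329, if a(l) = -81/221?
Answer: -4713790/221 ≈ -21329.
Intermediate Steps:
a(l) = -81/221 (a(l) = -81*1/221 = -81/221)
a(√(19 - 25)) - 21329 = -81/221 - 21329 = -4713790/221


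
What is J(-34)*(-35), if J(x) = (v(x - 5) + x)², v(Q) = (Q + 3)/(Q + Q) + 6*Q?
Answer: -423376940/169 ≈ -2.5052e+6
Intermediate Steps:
v(Q) = 6*Q + (3 + Q)/(2*Q) (v(Q) = (3 + Q)/((2*Q)) + 6*Q = (3 + Q)*(1/(2*Q)) + 6*Q = (3 + Q)/(2*Q) + 6*Q = 6*Q + (3 + Q)/(2*Q))
J(x) = (x + (3 + (-59 + 12*x)*(-5 + x))/(2*(-5 + x)))² (J(x) = ((3 + (x - 5)*(1 + 12*(x - 5)))/(2*(x - 5)) + x)² = ((3 + (-5 + x)*(1 + 12*(-5 + x)))/(2*(-5 + x)) + x)² = ((3 + (-5 + x)*(1 + (-60 + 12*x)))/(2*(-5 + x)) + x)² = ((3 + (-5 + x)*(-59 + 12*x))/(2*(-5 + x)) + x)² = ((3 + (-59 + 12*x)*(-5 + x))/(2*(-5 + x)) + x)² = (x + (3 + (-59 + 12*x)*(-5 + x))/(2*(-5 + x)))²)
J(-34)*(-35) = ((298 - 129*(-34) + 14*(-34)²)²/(4*(-5 - 34)²))*(-35) = ((¼)*(298 + 4386 + 14*1156)²/(-39)²)*(-35) = ((¼)*(1/1521)*(298 + 4386 + 16184)²)*(-35) = ((¼)*(1/1521)*20868²)*(-35) = ((¼)*(1/1521)*435473424)*(-35) = (12096484/169)*(-35) = -423376940/169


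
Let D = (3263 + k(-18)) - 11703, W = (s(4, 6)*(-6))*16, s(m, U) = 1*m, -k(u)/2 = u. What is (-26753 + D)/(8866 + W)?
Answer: -35157/8482 ≈ -4.1449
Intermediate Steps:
k(u) = -2*u
s(m, U) = m
W = -384 (W = (4*(-6))*16 = -24*16 = -384)
D = -8404 (D = (3263 - 2*(-18)) - 11703 = (3263 + 36) - 11703 = 3299 - 11703 = -8404)
(-26753 + D)/(8866 + W) = (-26753 - 8404)/(8866 - 384) = -35157/8482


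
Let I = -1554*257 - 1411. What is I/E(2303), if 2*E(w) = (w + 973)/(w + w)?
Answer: -131859581/117 ≈ -1.1270e+6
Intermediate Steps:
I = -400789 (I = -399378 - 1411 = -400789)
E(w) = (973 + w)/(4*w) (E(w) = ((w + 973)/(w + w))/2 = ((973 + w)/((2*w)))/2 = ((973 + w)*(1/(2*w)))/2 = ((973 + w)/(2*w))/2 = (973 + w)/(4*w))
I/E(2303) = -400789*9212/(973 + 2303) = -400789/((¼)*(1/2303)*3276) = -400789/117/329 = -400789*329/117 = -131859581/117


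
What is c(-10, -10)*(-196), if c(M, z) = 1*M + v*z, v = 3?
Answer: 7840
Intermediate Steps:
c(M, z) = M + 3*z (c(M, z) = 1*M + 3*z = M + 3*z)
c(-10, -10)*(-196) = (-10 + 3*(-10))*(-196) = (-10 - 30)*(-196) = -40*(-196) = 7840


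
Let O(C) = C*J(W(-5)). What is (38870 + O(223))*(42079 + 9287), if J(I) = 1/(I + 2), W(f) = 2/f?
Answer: 8015022225/4 ≈ 2.0038e+9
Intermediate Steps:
J(I) = 1/(2 + I)
O(C) = 5*C/8 (O(C) = C/(2 + 2/(-5)) = C/(2 + 2*(-⅕)) = C/(2 - ⅖) = C/(8/5) = C*(5/8) = 5*C/8)
(38870 + O(223))*(42079 + 9287) = (38870 + (5/8)*223)*(42079 + 9287) = (38870 + 1115/8)*51366 = (312075/8)*51366 = 8015022225/4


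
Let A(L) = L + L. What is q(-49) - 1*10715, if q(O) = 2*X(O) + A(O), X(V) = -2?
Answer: -10817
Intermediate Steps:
A(L) = 2*L
q(O) = -4 + 2*O (q(O) = 2*(-2) + 2*O = -4 + 2*O)
q(-49) - 1*10715 = (-4 + 2*(-49)) - 1*10715 = (-4 - 98) - 10715 = -102 - 10715 = -10817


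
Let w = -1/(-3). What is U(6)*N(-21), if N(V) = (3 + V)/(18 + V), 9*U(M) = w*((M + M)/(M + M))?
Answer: 2/9 ≈ 0.22222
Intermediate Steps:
w = ⅓ (w = -1*(-⅓) = ⅓ ≈ 0.33333)
U(M) = 1/27 (U(M) = (((M + M)/(M + M))/3)/9 = (((2*M)/((2*M)))/3)/9 = (((2*M)*(1/(2*M)))/3)/9 = ((⅓)*1)/9 = (⅑)*(⅓) = 1/27)
N(V) = (3 + V)/(18 + V)
U(6)*N(-21) = ((3 - 21)/(18 - 21))/27 = (-18/(-3))/27 = (-⅓*(-18))/27 = (1/27)*6 = 2/9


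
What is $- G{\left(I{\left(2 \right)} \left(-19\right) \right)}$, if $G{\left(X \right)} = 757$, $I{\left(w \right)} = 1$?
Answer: $-757$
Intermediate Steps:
$- G{\left(I{\left(2 \right)} \left(-19\right) \right)} = \left(-1\right) 757 = -757$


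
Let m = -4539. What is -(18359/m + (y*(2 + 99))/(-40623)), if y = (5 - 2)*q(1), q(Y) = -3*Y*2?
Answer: 245848585/61462599 ≈ 4.0000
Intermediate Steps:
q(Y) = -6*Y
y = -18 (y = (5 - 2)*(-6*1) = 3*(-6) = -18)
-(18359/m + (y*(2 + 99))/(-40623)) = -(18359/(-4539) - 18*(2 + 99)/(-40623)) = -(18359*(-1/4539) - 18*101*(-1/40623)) = -(-18359/4539 - 1818*(-1/40623)) = -(-18359/4539 + 606/13541) = -1*(-245848585/61462599) = 245848585/61462599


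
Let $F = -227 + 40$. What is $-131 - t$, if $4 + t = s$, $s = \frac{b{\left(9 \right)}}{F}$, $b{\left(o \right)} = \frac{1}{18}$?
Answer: $- \frac{427481}{3366} \approx -127.0$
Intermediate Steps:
$b{\left(o \right)} = \frac{1}{18}$
$F = -187$
$s = - \frac{1}{3366}$ ($s = \frac{1}{18 \left(-187\right)} = \frac{1}{18} \left(- \frac{1}{187}\right) = - \frac{1}{3366} \approx -0.00029709$)
$t = - \frac{13465}{3366}$ ($t = -4 - \frac{1}{3366} = - \frac{13465}{3366} \approx -4.0003$)
$-131 - t = -131 - - \frac{13465}{3366} = -131 + \frac{13465}{3366} = - \frac{427481}{3366}$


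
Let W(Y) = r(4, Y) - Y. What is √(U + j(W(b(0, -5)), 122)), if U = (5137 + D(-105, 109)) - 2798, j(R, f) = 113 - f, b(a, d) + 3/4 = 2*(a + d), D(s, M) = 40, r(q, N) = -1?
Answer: √2370 ≈ 48.683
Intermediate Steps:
b(a, d) = -¾ + 2*a + 2*d (b(a, d) = -¾ + 2*(a + d) = -¾ + (2*a + 2*d) = -¾ + 2*a + 2*d)
W(Y) = -1 - Y
U = 2379 (U = (5137 + 40) - 2798 = 5177 - 2798 = 2379)
√(U + j(W(b(0, -5)), 122)) = √(2379 + (113 - 1*122)) = √(2379 + (113 - 122)) = √(2379 - 9) = √2370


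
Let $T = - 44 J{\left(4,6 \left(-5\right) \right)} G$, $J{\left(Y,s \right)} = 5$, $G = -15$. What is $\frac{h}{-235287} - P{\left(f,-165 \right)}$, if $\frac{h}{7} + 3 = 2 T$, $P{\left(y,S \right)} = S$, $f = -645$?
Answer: $\frac{4308464}{26143} \approx 164.8$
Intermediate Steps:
$T = 3300$ ($T = \left(-44\right) 5 \left(-15\right) = \left(-220\right) \left(-15\right) = 3300$)
$h = 46179$ ($h = -21 + 7 \cdot 2 \cdot 3300 = -21 + 7 \cdot 6600 = -21 + 46200 = 46179$)
$\frac{h}{-235287} - P{\left(f,-165 \right)} = \frac{46179}{-235287} - -165 = 46179 \left(- \frac{1}{235287}\right) + 165 = - \frac{5131}{26143} + 165 = \frac{4308464}{26143}$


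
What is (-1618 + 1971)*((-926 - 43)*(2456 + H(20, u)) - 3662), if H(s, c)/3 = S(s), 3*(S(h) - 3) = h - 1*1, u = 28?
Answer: -850962274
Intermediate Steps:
S(h) = 8/3 + h/3 (S(h) = 3 + (h - 1*1)/3 = 3 + (h - 1)/3 = 3 + (-1 + h)/3 = 3 + (-⅓ + h/3) = 8/3 + h/3)
H(s, c) = 8 + s (H(s, c) = 3*(8/3 + s/3) = 8 + s)
(-1618 + 1971)*((-926 - 43)*(2456 + H(20, u)) - 3662) = (-1618 + 1971)*((-926 - 43)*(2456 + (8 + 20)) - 3662) = 353*(-969*(2456 + 28) - 3662) = 353*(-969*2484 - 3662) = 353*(-2406996 - 3662) = 353*(-2410658) = -850962274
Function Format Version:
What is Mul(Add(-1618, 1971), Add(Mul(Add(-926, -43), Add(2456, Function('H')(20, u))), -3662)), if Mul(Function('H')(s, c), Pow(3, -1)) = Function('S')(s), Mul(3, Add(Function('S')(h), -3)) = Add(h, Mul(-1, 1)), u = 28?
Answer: -850962274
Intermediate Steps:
Function('S')(h) = Add(Rational(8, 3), Mul(Rational(1, 3), h)) (Function('S')(h) = Add(3, Mul(Rational(1, 3), Add(h, Mul(-1, 1)))) = Add(3, Mul(Rational(1, 3), Add(h, -1))) = Add(3, Mul(Rational(1, 3), Add(-1, h))) = Add(3, Add(Rational(-1, 3), Mul(Rational(1, 3), h))) = Add(Rational(8, 3), Mul(Rational(1, 3), h)))
Function('H')(s, c) = Add(8, s) (Function('H')(s, c) = Mul(3, Add(Rational(8, 3), Mul(Rational(1, 3), s))) = Add(8, s))
Mul(Add(-1618, 1971), Add(Mul(Add(-926, -43), Add(2456, Function('H')(20, u))), -3662)) = Mul(Add(-1618, 1971), Add(Mul(Add(-926, -43), Add(2456, Add(8, 20))), -3662)) = Mul(353, Add(Mul(-969, Add(2456, 28)), -3662)) = Mul(353, Add(Mul(-969, 2484), -3662)) = Mul(353, Add(-2406996, -3662)) = Mul(353, -2410658) = -850962274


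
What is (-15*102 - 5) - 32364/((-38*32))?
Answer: -458549/304 ≈ -1508.4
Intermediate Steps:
(-15*102 - 5) - 32364/((-38*32)) = (-1530 - 5) - 32364/(-1216) = -1535 - 32364*(-1/1216) = -1535 + 8091/304 = -458549/304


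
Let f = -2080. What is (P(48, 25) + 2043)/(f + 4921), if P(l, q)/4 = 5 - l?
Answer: 1871/2841 ≈ 0.65857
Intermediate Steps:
P(l, q) = 20 - 4*l (P(l, q) = 4*(5 - l) = 20 - 4*l)
(P(48, 25) + 2043)/(f + 4921) = ((20 - 4*48) + 2043)/(-2080 + 4921) = ((20 - 192) + 2043)/2841 = (-172 + 2043)*(1/2841) = 1871*(1/2841) = 1871/2841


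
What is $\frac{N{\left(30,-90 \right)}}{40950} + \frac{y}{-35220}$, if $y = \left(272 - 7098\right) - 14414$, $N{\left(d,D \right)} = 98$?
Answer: $\frac{1039559}{1716975} \approx 0.60546$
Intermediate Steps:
$y = -21240$ ($y = -6826 - 14414 = -21240$)
$\frac{N{\left(30,-90 \right)}}{40950} + \frac{y}{-35220} = \frac{98}{40950} - \frac{21240}{-35220} = 98 \cdot \frac{1}{40950} - - \frac{354}{587} = \frac{7}{2925} + \frac{354}{587} = \frac{1039559}{1716975}$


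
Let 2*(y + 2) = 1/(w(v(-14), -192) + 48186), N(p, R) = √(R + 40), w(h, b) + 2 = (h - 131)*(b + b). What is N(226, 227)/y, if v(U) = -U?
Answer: -186224*√267/372447 ≈ -8.1701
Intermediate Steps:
w(h, b) = -2 + 2*b*(-131 + h) (w(h, b) = -2 + (h - 131)*(b + b) = -2 + (-131 + h)*(2*b) = -2 + 2*b*(-131 + h))
N(p, R) = √(40 + R)
y = -372447/186224 (y = -2 + 1/(2*((-2 - 262*(-192) + 2*(-192)*(-1*(-14))) + 48186)) = -2 + 1/(2*((-2 + 50304 + 2*(-192)*14) + 48186)) = -2 + 1/(2*((-2 + 50304 - 5376) + 48186)) = -2 + 1/(2*(44926 + 48186)) = -2 + (½)/93112 = -2 + (½)*(1/93112) = -2 + 1/186224 = -372447/186224 ≈ -2.0000)
N(226, 227)/y = √(40 + 227)/(-372447/186224) = √267*(-186224/372447) = -186224*√267/372447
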